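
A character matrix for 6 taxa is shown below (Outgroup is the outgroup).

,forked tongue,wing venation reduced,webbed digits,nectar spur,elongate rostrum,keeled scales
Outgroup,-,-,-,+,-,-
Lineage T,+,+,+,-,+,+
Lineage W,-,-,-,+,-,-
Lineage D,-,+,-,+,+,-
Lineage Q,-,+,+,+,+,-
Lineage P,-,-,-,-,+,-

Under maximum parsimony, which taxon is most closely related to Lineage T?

Character polarity is set by the outgroup: the derived state is whichever differs from the outgroup's state, so for nectar spur the derived state is '-', and for the remaining characters it is '+'.
forked tongue: derived state '+' in Lineage T only — an autapomorphy, so it tells us nothing about relationships among taxa.
Only Lineage D, Lineage Q, and Lineage T show the derived state '+' for wing venation reduced, supporting them as a clade.
webbed digits: derived state '+' in Lineage Q and Lineage T only — synapomorphy for {Lineage Q, Lineage T}.
nectar spur groups Lineage P and Lineage T, which is incompatible with the clades supported by the remaining characters; treating it as convergent (homoplasy) costs fewer steps than any alternative tree.
elongate rostrum: derived state '+' in Lineage D, Lineage P, Lineage Q, and Lineage T only — synapomorphy for {Lineage D, Lineage P, Lineage Q, Lineage T}.
keeled scales (derived state '+') is unique to Lineage T (autapomorphy; uninformative for grouping).
Most parsimonious ingroup topology: ((((Lineage T,Lineage Q),Lineage D),Lineage P),Lineage W).
Lineage T and Lineage Q form a cherry on this tree, so they are sister taxa.

Lineage Q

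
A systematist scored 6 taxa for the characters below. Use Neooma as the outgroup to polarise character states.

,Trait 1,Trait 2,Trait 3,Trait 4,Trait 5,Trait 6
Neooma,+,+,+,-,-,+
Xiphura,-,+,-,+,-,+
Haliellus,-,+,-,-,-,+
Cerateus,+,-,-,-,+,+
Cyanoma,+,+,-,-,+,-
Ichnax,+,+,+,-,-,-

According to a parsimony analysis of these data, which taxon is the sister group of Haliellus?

Xiphura

Character polarity is set by the outgroup: the derived state is whichever differs from the outgroup's state, so for Trait 1, Trait 2, Trait 3, Trait 6 the derived state is '-', and for the remaining characters it is '+'.
Trait 1 (derived state '-') is shared by Haliellus and Xiphura — a synapomorphy uniting that clade.
Trait 2: derived state '-' in Cerateus only — an autapomorphy, so it tells us nothing about relationships among taxa.
Only Cerateus, Cyanoma, Haliellus, and Xiphura show the derived state '-' for Trait 3, supporting them as a clade.
Trait 4 (derived state '+') is unique to Xiphura (autapomorphy; uninformative for grouping).
Trait 5: derived state '+' in Cerateus and Cyanoma only — synapomorphy for {Cerateus, Cyanoma}.
Trait 6 groups Cyanoma and Ichnax, which is incompatible with the clades supported by the remaining characters; treating it as convergent (homoplasy) costs fewer steps than any alternative tree.
Most parsimonious ingroup topology: (((Xiphura,Haliellus),(Cerateus,Cyanoma)),Ichnax).
Haliellus and Xiphura form a cherry on this tree, so they are sister taxa.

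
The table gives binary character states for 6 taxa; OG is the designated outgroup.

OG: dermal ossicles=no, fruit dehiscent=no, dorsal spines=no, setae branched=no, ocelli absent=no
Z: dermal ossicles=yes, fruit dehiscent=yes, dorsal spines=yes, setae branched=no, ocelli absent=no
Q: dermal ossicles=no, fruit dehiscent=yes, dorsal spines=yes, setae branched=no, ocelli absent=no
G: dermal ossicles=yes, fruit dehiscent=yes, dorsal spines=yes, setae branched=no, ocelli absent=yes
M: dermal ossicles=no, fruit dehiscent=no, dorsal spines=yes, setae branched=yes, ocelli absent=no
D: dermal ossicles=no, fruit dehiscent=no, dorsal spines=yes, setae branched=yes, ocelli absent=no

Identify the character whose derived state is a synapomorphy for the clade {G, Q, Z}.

The outgroup has state 'no' for every character, so 'yes' is the derived state throughout.
dermal ossicles: derived state 'yes' in G and Z only — synapomorphy for {G, Z}.
Only G, Q, and Z show the derived state 'yes' for fruit dehiscent, supporting them as a clade.
dorsal spines (derived state 'yes') is shared by all ingroup taxa — unites the whole ingroup.
setae branched (derived state 'yes') is shared by D and M — a synapomorphy uniting that clade.
ocelli absent (derived state 'yes') is unique to G (autapomorphy; uninformative for grouping).
Most parsimonious ingroup topology: (((Z,G),Q),(M,D)).
The clade {G, Q, Z} is supported by fruit dehiscent: its derived state 'yes' occurs in exactly those taxa and in no other taxon (including the outgroup).

fruit dehiscent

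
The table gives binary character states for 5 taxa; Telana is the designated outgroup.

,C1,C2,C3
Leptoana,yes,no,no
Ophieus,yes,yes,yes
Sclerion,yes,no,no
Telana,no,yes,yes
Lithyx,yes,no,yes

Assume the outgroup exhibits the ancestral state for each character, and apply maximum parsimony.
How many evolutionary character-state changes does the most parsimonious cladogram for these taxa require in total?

3

Character polarity is set by the outgroup: the derived state is whichever differs from the outgroup's state, so for C2, C3 the derived state is 'no', and for the remaining characters it is 'yes'.
C1 (derived state 'yes') is shared by all ingroup taxa — unites the whole ingroup.
C2: derived state 'no' in Leptoana, Lithyx, and Sclerion only — synapomorphy for {Leptoana, Lithyx, Sclerion}.
C3: derived state 'no' in Leptoana and Sclerion only — synapomorphy for {Leptoana, Sclerion}.
Most parsimonious ingroup topology: (Ophieus,((Leptoana,Sclerion),Lithyx)).
Changes per character on this tree: C1: 1; C2: 1; C3: 1.
Total = 3.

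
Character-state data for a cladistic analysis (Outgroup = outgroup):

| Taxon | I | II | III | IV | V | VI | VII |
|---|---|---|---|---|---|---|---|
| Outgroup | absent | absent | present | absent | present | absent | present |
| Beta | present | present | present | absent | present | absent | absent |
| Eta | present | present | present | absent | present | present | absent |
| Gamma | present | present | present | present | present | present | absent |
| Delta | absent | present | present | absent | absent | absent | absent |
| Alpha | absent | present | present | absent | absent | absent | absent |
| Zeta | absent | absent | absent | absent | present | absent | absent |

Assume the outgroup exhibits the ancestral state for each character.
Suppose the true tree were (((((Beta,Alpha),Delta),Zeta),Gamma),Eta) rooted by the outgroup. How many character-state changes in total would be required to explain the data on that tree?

12

Map each character onto (((((Beta,Alpha),Delta),Zeta),Gamma),Eta) (rooted by Outgroup) and count the minimum state changes it requires (Fitch parsimony):
I: 3; II: 2; III: 1; IV: 1; V: 2; VI: 2; VII: 1.
Total tree length = 12.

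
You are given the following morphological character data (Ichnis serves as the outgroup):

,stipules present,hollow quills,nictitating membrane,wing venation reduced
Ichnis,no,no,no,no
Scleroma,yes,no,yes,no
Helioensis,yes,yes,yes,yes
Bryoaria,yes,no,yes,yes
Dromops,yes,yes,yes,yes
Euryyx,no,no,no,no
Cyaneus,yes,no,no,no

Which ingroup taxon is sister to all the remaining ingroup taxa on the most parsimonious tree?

The outgroup has state 'no' for every character, so 'yes' is the derived state throughout.
Only Bryoaria, Cyaneus, Dromops, Helioensis, and Scleroma show the derived state 'yes' for stipules present, supporting them as a clade.
Only Dromops and Helioensis show the derived state 'yes' for hollow quills, supporting them as a clade.
nictitating membrane (derived state 'yes') is shared by Bryoaria, Dromops, Helioensis, and Scleroma — a synapomorphy uniting that clade.
Only Bryoaria, Dromops, and Helioensis show the derived state 'yes' for wing venation reduced, supporting them as a clade.
Most parsimonious ingroup topology: (((Scleroma,((Helioensis,Dromops),Bryoaria)),Cyaneus),Euryyx).
Euryyx is sister to the clade containing all other ingroup taxa, so it is the earliest-diverging (most basal) ingroup lineage.

Euryyx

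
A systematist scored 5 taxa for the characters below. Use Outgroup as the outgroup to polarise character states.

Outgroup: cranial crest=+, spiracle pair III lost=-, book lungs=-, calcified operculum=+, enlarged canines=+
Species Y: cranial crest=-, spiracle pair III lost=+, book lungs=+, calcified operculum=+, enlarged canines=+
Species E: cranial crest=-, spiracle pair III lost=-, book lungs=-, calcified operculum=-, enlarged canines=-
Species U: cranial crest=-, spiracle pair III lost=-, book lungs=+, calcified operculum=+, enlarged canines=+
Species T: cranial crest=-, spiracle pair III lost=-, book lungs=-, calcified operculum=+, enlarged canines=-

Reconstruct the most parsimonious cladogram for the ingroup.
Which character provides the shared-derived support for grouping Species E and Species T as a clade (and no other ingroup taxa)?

Character polarity is set by the outgroup: the derived state is whichever differs from the outgroup's state, so for cranial crest, calcified operculum, enlarged canines the derived state is '-', and for the remaining characters it is '+'.
cranial crest (derived state '-') is shared by all ingroup taxa — unites the whole ingroup.
spiracle pair III lost: derived state '+' in Species Y only — an autapomorphy, so it tells us nothing about relationships among taxa.
book lungs (derived state '+') is shared by Species U and Species Y — a synapomorphy uniting that clade.
calcified operculum: derived state '-' in Species E only — an autapomorphy, so it tells us nothing about relationships among taxa.
enlarged canines (derived state '-') is shared by Species E and Species T — a synapomorphy uniting that clade.
Most parsimonious ingroup topology: ((Species Y,Species U),(Species E,Species T)).
The clade {Species E, Species T} is supported by enlarged canines: its derived state '-' occurs in exactly those taxa and in no other taxon (including the outgroup).

enlarged canines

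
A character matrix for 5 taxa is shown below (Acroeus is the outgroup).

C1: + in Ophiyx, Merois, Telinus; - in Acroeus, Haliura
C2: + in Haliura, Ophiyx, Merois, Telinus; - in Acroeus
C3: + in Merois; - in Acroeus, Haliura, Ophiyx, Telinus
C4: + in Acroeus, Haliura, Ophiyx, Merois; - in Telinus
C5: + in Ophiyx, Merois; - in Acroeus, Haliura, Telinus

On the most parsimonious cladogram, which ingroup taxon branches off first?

Character polarity is set by the outgroup: the derived state is whichever differs from the outgroup's state, so for C4 the derived state is '-', and for the remaining characters it is '+'.
C1 (derived state '+') is shared by Merois, Ophiyx, and Telinus — a synapomorphy uniting that clade.
All ingroup taxa share the derived state '+' for C2; it defines the ingroup but does not resolve relationships within it.
C3 (derived state '+') is unique to Merois (autapomorphy; uninformative for grouping).
C4: derived state '-' in Telinus only — an autapomorphy, so it tells us nothing about relationships among taxa.
C5: derived state '+' in Merois and Ophiyx only — synapomorphy for {Merois, Ophiyx}.
Most parsimonious ingroup topology: (Haliura,((Ophiyx,Merois),Telinus)).
Haliura is sister to the clade containing all other ingroup taxa, so it is the earliest-diverging (most basal) ingroup lineage.

Haliura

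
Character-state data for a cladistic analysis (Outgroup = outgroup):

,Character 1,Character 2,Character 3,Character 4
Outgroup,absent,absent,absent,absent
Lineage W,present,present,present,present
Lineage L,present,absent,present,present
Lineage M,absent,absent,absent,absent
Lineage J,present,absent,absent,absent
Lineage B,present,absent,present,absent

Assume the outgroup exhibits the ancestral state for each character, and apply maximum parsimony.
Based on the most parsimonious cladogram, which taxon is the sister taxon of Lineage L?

Lineage W

The outgroup has state 'absent' for every character, so 'present' is the derived state throughout.
Character 1 (derived state 'present') is shared by Lineage B, Lineage J, Lineage L, and Lineage W — a synapomorphy uniting that clade.
Character 2: derived state 'present' in Lineage W only — an autapomorphy, so it tells us nothing about relationships among taxa.
Character 3 (derived state 'present') is shared by Lineage B, Lineage L, and Lineage W — a synapomorphy uniting that clade.
Only Lineage L and Lineage W show the derived state 'present' for Character 4, supporting them as a clade.
Most parsimonious ingroup topology: ((((Lineage W,Lineage L),Lineage B),Lineage J),Lineage M).
Lineage L and Lineage W form a cherry on this tree, so they are sister taxa.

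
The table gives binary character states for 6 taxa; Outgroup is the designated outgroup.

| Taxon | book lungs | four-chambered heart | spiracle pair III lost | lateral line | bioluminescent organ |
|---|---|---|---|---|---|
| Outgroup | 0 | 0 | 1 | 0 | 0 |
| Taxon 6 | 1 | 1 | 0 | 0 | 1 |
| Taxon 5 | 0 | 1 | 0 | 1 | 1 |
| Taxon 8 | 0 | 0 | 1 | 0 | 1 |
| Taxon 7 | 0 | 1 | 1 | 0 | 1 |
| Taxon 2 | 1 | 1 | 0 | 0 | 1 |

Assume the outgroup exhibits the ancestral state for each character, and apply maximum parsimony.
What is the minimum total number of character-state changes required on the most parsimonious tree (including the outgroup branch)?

5

Character polarity is set by the outgroup: the derived state is whichever differs from the outgroup's state, so for spiracle pair III lost the derived state is '0', and for the remaining characters it is '1'.
book lungs (derived state '1') is shared by Taxon 2 and Taxon 6 — a synapomorphy uniting that clade.
four-chambered heart (derived state '1') is shared by Taxon 2, Taxon 5, Taxon 6, and Taxon 7 — a synapomorphy uniting that clade.
Only Taxon 2, Taxon 5, and Taxon 6 show the derived state '0' for spiracle pair III lost, supporting them as a clade.
lateral line (derived state '1') is unique to Taxon 5 (autapomorphy; uninformative for grouping).
bioluminescent organ (derived state '1') is shared by all ingroup taxa — unites the whole ingroup.
Most parsimonious ingroup topology: ((((Taxon 6,Taxon 2),Taxon 5),Taxon 7),Taxon 8).
Changes per character on this tree: book lungs: 1; four-chambered heart: 1; spiracle pair III lost: 1; lateral line: 1; bioluminescent organ: 1.
Total = 5.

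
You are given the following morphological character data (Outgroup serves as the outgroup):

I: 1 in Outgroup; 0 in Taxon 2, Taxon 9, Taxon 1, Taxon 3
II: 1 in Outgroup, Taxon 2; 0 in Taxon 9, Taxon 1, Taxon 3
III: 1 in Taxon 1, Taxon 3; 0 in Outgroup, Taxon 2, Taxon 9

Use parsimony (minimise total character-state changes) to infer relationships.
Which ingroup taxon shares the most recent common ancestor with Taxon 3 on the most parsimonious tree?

Character polarity is set by the outgroup: the derived state is whichever differs from the outgroup's state, so for I, II the derived state is '0', and for the remaining characters it is '1'.
All ingroup taxa share the derived state '0' for I; it defines the ingroup but does not resolve relationships within it.
Only Taxon 1, Taxon 3, and Taxon 9 show the derived state '0' for II, supporting them as a clade.
Only Taxon 1 and Taxon 3 show the derived state '1' for III, supporting them as a clade.
Most parsimonious ingroup topology: (Taxon 2,(Taxon 9,(Taxon 1,Taxon 3))).
Taxon 3 and Taxon 1 form a cherry on this tree, so they are sister taxa.

Taxon 1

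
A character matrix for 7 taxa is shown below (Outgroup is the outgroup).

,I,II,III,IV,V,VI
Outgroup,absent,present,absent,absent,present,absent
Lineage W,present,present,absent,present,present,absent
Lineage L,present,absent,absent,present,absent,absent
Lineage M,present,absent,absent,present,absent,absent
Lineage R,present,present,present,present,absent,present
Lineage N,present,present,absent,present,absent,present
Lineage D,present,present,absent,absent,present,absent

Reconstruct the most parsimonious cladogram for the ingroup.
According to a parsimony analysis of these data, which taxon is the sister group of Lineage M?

Character polarity is set by the outgroup: the derived state is whichever differs from the outgroup's state, so for II, V the derived state is 'absent', and for the remaining characters it is 'present'.
All ingroup taxa share the derived state 'present' for I; it defines the ingroup but does not resolve relationships within it.
II: derived state 'absent' in Lineage L and Lineage M only — synapomorphy for {Lineage L, Lineage M}.
III: derived state 'present' in Lineage R only — an autapomorphy, so it tells us nothing about relationships among taxa.
IV: derived state 'present' in Lineage L, Lineage M, Lineage N, Lineage R, and Lineage W only — synapomorphy for {Lineage L, Lineage M, Lineage N, Lineage R, Lineage W}.
V (derived state 'absent') is shared by Lineage L, Lineage M, Lineage N, and Lineage R — a synapomorphy uniting that clade.
VI: derived state 'present' in Lineage N and Lineage R only — synapomorphy for {Lineage N, Lineage R}.
Most parsimonious ingroup topology: ((((Lineage M,Lineage L),(Lineage R,Lineage N)),Lineage W),Lineage D).
Lineage M and Lineage L form a cherry on this tree, so they are sister taxa.

Lineage L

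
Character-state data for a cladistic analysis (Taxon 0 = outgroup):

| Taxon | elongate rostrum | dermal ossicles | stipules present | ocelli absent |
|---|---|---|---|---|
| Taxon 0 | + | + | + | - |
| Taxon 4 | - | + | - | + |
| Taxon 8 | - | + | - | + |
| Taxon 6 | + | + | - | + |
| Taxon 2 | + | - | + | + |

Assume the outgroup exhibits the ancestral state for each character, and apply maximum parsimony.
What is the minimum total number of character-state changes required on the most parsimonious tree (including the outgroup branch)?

Character polarity is set by the outgroup: the derived state is whichever differs from the outgroup's state, so for elongate rostrum, dermal ossicles, stipules present the derived state is '-', and for the remaining characters it is '+'.
elongate rostrum (derived state '-') is shared by Taxon 4 and Taxon 8 — a synapomorphy uniting that clade.
dermal ossicles: derived state '-' in Taxon 2 only — an autapomorphy, so it tells us nothing about relationships among taxa.
stipules present (derived state '-') is shared by Taxon 4, Taxon 6, and Taxon 8 — a synapomorphy uniting that clade.
ocelli absent (derived state '+') is shared by all ingroup taxa — unites the whole ingroup.
Most parsimonious ingroup topology: (((Taxon 4,Taxon 8),Taxon 6),Taxon 2).
Changes per character on this tree: elongate rostrum: 1; dermal ossicles: 1; stipules present: 1; ocelli absent: 1.
Total = 4.

4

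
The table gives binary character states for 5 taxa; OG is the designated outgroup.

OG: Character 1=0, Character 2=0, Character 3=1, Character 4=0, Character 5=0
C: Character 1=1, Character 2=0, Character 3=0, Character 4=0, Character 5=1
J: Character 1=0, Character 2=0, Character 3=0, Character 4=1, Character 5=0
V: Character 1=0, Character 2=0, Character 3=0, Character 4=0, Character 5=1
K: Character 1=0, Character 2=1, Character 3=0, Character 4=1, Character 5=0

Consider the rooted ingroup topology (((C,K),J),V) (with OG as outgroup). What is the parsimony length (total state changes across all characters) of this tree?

7

Map each character onto (((C,K),J),V) (rooted by OG) and count the minimum state changes it requires (Fitch parsimony):
Character 1: 1; Character 2: 1; Character 3: 1; Character 4: 2; Character 5: 2.
Total tree length = 7.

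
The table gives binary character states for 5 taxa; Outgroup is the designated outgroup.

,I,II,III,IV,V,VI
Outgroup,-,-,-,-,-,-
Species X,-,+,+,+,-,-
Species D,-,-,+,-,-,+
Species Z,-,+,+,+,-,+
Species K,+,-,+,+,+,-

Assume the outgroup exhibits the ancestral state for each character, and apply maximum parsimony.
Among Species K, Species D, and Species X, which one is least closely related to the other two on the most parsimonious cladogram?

The outgroup has state '-' for every character, so '+' is the derived state throughout.
I: derived state '+' in Species K only — an autapomorphy, so it tells us nothing about relationships among taxa.
II (derived state '+') is shared by Species X and Species Z — a synapomorphy uniting that clade.
All ingroup taxa share the derived state '+' for III; it defines the ingroup but does not resolve relationships within it.
IV: derived state '+' in Species K, Species X, and Species Z only — synapomorphy for {Species K, Species X, Species Z}.
V: derived state '+' in Species K only — an autapomorphy, so it tells us nothing about relationships among taxa.
VI groups Species D and Species Z, which is incompatible with the clades supported by the remaining characters; treating it as convergent (homoplasy) costs fewer steps than any alternative tree.
Most parsimonious ingroup topology: ((Species K,(Species Z,Species X)),Species D).
Species X and Species K share a more recent common ancestor with each other than either does with Species D, so Species D is the least closely related of the three.

Species D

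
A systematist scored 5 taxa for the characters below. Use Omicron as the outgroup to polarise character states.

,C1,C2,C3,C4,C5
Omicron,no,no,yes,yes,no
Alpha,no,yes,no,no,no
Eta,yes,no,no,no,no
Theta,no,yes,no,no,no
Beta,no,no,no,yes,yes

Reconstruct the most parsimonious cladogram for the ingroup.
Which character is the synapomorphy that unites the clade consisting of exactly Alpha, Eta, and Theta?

C4

Character polarity is set by the outgroup: the derived state is whichever differs from the outgroup's state, so for C3, C4 the derived state is 'no', and for the remaining characters it is 'yes'.
C1 (derived state 'yes') is unique to Eta (autapomorphy; uninformative for grouping).
C2: derived state 'yes' in Alpha and Theta only — synapomorphy for {Alpha, Theta}.
C3 (derived state 'no') is shared by all ingroup taxa — unites the whole ingroup.
Only Alpha, Eta, and Theta show the derived state 'no' for C4, supporting them as a clade.
C5 (derived state 'yes') is unique to Beta (autapomorphy; uninformative for grouping).
Most parsimonious ingroup topology: (((Alpha,Theta),Eta),Beta).
The clade {Alpha, Eta, Theta} is supported by C4: its derived state 'no' occurs in exactly those taxa and in no other taxon (including the outgroup).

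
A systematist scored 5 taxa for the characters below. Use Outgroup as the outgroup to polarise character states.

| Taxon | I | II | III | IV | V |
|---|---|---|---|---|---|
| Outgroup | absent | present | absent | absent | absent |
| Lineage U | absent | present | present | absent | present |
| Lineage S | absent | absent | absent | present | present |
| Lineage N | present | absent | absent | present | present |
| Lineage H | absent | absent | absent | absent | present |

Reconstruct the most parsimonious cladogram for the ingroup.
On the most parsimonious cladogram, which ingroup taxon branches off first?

Lineage U

Character polarity is set by the outgroup: the derived state is whichever differs from the outgroup's state, so for II the derived state is 'absent', and for the remaining characters it is 'present'.
I (derived state 'present') is unique to Lineage N (autapomorphy; uninformative for grouping).
II (derived state 'absent') is shared by Lineage H, Lineage N, and Lineage S — a synapomorphy uniting that clade.
III (derived state 'present') is unique to Lineage U (autapomorphy; uninformative for grouping).
Only Lineage N and Lineage S show the derived state 'present' for IV, supporting them as a clade.
V (derived state 'present') is shared by all ingroup taxa — unites the whole ingroup.
Most parsimonious ingroup topology: (Lineage U,((Lineage S,Lineage N),Lineage H)).
Lineage U is sister to the clade containing all other ingroup taxa, so it is the earliest-diverging (most basal) ingroup lineage.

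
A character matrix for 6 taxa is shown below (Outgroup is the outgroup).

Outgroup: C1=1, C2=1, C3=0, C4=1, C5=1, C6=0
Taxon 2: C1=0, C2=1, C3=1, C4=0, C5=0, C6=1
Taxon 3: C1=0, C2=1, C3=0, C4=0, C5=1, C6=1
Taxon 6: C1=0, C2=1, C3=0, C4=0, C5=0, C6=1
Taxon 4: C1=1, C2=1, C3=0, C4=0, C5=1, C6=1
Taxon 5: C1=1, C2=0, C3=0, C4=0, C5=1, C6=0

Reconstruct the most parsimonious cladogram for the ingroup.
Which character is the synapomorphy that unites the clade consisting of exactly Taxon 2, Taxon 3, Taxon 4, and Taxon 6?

Character polarity is set by the outgroup: the derived state is whichever differs from the outgroup's state, so for C1, C2, C4, C5 the derived state is '0', and for the remaining characters it is '1'.
C1 (derived state '0') is shared by Taxon 2, Taxon 3, and Taxon 6 — a synapomorphy uniting that clade.
C2 (derived state '0') is unique to Taxon 5 (autapomorphy; uninformative for grouping).
C3: derived state '1' in Taxon 2 only — an autapomorphy, so it tells us nothing about relationships among taxa.
C4 (derived state '0') is shared by all ingroup taxa — unites the whole ingroup.
Only Taxon 2 and Taxon 6 show the derived state '0' for C5, supporting them as a clade.
Only Taxon 2, Taxon 3, Taxon 4, and Taxon 6 show the derived state '1' for C6, supporting them as a clade.
Most parsimonious ingroup topology: ((((Taxon 2,Taxon 6),Taxon 3),Taxon 4),Taxon 5).
The clade {Taxon 2, Taxon 3, Taxon 4, Taxon 6} is supported by C6: its derived state '1' occurs in exactly those taxa and in no other taxon (including the outgroup).

C6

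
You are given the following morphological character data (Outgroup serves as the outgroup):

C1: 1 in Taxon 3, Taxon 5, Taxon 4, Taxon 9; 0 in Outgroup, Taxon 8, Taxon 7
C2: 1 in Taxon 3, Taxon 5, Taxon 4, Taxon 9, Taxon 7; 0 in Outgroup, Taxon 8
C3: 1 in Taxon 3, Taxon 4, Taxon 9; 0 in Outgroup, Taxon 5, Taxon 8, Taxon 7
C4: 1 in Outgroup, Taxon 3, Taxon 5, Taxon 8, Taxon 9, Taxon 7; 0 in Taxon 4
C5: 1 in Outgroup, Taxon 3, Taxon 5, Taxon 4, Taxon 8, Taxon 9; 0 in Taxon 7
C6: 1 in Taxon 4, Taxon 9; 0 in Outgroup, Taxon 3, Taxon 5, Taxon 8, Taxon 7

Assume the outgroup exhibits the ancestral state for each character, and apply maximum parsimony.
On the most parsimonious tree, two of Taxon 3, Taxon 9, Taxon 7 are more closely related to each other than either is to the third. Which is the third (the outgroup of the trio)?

Taxon 7

Character polarity is set by the outgroup: the derived state is whichever differs from the outgroup's state, so for C4, C5 the derived state is '0', and for the remaining characters it is '1'.
Only Taxon 3, Taxon 4, Taxon 5, and Taxon 9 show the derived state '1' for C1, supporting them as a clade.
Only Taxon 3, Taxon 4, Taxon 5, Taxon 7, and Taxon 9 show the derived state '1' for C2, supporting them as a clade.
C3 (derived state '1') is shared by Taxon 3, Taxon 4, and Taxon 9 — a synapomorphy uniting that clade.
C4 (derived state '0') is unique to Taxon 4 (autapomorphy; uninformative for grouping).
C5 (derived state '0') is unique to Taxon 7 (autapomorphy; uninformative for grouping).
C6: derived state '1' in Taxon 4 and Taxon 9 only — synapomorphy for {Taxon 4, Taxon 9}.
Most parsimonious ingroup topology: ((((Taxon 3,(Taxon 4,Taxon 9)),Taxon 5),Taxon 7),Taxon 8).
Taxon 9 and Taxon 3 share a more recent common ancestor with each other than either does with Taxon 7, so Taxon 7 is the least closely related of the three.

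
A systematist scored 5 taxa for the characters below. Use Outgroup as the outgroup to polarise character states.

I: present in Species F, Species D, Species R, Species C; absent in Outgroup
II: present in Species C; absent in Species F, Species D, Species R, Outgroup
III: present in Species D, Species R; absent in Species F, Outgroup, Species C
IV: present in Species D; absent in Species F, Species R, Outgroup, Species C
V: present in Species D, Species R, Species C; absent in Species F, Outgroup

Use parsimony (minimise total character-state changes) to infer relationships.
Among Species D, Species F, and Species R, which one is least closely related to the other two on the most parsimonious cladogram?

The outgroup has state 'absent' for every character, so 'present' is the derived state throughout.
I (derived state 'present') is shared by all ingroup taxa — unites the whole ingroup.
II: derived state 'present' in Species C only — an autapomorphy, so it tells us nothing about relationships among taxa.
Only Species D and Species R show the derived state 'present' for III, supporting them as a clade.
IV (derived state 'present') is unique to Species D (autapomorphy; uninformative for grouping).
V (derived state 'present') is shared by Species C, Species D, and Species R — a synapomorphy uniting that clade.
Most parsimonious ingroup topology: (((Species R,Species D),Species C),Species F).
Species D and Species R share a more recent common ancestor with each other than either does with Species F, so Species F is the least closely related of the three.

Species F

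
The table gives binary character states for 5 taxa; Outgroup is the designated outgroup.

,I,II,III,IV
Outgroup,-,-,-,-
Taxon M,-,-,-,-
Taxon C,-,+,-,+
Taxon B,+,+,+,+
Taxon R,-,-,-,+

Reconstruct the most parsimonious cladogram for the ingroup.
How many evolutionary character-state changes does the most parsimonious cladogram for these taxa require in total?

4

The outgroup has state '-' for every character, so '+' is the derived state throughout.
I (derived state '+') is unique to Taxon B (autapomorphy; uninformative for grouping).
II (derived state '+') is shared by Taxon B and Taxon C — a synapomorphy uniting that clade.
III: derived state '+' in Taxon B only — an autapomorphy, so it tells us nothing about relationships among taxa.
IV: derived state '+' in Taxon B, Taxon C, and Taxon R only — synapomorphy for {Taxon B, Taxon C, Taxon R}.
Most parsimonious ingroup topology: (Taxon M,((Taxon C,Taxon B),Taxon R)).
Changes per character on this tree: I: 1; II: 1; III: 1; IV: 1.
Total = 4.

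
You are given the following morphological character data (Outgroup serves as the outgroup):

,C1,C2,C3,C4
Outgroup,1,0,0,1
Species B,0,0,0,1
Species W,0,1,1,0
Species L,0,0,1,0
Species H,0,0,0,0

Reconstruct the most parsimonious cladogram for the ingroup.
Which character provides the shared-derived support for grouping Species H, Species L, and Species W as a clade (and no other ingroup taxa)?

C4

Character polarity is set by the outgroup: the derived state is whichever differs from the outgroup's state, so for C1, C4 the derived state is '0', and for the remaining characters it is '1'.
C1 (derived state '0') is shared by all ingroup taxa — unites the whole ingroup.
C2 (derived state '1') is unique to Species W (autapomorphy; uninformative for grouping).
C3: derived state '1' in Species L and Species W only — synapomorphy for {Species L, Species W}.
C4: derived state '0' in Species H, Species L, and Species W only — synapomorphy for {Species H, Species L, Species W}.
Most parsimonious ingroup topology: (Species B,((Species W,Species L),Species H)).
The clade {Species H, Species L, Species W} is supported by C4: its derived state '0' occurs in exactly those taxa and in no other taxon (including the outgroup).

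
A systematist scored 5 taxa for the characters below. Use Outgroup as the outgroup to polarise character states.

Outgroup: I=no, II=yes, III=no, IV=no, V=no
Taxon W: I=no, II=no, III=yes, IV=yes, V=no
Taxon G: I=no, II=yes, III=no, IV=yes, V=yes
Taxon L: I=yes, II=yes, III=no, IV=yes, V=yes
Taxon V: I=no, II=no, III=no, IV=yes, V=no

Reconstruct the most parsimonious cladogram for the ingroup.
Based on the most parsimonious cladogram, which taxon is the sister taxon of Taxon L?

Taxon G

Character polarity is set by the outgroup: the derived state is whichever differs from the outgroup's state, so for II the derived state is 'no', and for the remaining characters it is 'yes'.
I: derived state 'yes' in Taxon L only — an autapomorphy, so it tells us nothing about relationships among taxa.
II: derived state 'no' in Taxon V and Taxon W only — synapomorphy for {Taxon V, Taxon W}.
III (derived state 'yes') is unique to Taxon W (autapomorphy; uninformative for grouping).
IV (derived state 'yes') is shared by all ingroup taxa — unites the whole ingroup.
V (derived state 'yes') is shared by Taxon G and Taxon L — a synapomorphy uniting that clade.
Most parsimonious ingroup topology: ((Taxon W,Taxon V),(Taxon G,Taxon L)).
Taxon L and Taxon G form a cherry on this tree, so they are sister taxa.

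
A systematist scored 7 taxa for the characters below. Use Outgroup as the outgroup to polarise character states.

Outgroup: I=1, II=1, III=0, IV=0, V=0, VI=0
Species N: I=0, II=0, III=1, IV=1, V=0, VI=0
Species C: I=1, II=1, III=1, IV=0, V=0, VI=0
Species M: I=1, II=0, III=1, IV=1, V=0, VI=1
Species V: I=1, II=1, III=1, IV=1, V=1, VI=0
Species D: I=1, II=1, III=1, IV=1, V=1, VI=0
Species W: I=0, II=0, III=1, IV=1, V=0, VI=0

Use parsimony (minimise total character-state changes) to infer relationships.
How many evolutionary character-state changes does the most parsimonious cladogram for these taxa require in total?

6

Character polarity is set by the outgroup: the derived state is whichever differs from the outgroup's state, so for I, II the derived state is '0', and for the remaining characters it is '1'.
I (derived state '0') is shared by Species N and Species W — a synapomorphy uniting that clade.
II: derived state '0' in Species M, Species N, and Species W only — synapomorphy for {Species M, Species N, Species W}.
All ingroup taxa share the derived state '1' for III; it defines the ingroup but does not resolve relationships within it.
Only Species D, Species M, Species N, Species V, and Species W show the derived state '1' for IV, supporting them as a clade.
Only Species D and Species V show the derived state '1' for V, supporting them as a clade.
VI (derived state '1') is unique to Species M (autapomorphy; uninformative for grouping).
Most parsimonious ingroup topology: ((((Species N,Species W),Species M),(Species V,Species D)),Species C).
Changes per character on this tree: I: 1; II: 1; III: 1; IV: 1; V: 1; VI: 1.
Total = 6.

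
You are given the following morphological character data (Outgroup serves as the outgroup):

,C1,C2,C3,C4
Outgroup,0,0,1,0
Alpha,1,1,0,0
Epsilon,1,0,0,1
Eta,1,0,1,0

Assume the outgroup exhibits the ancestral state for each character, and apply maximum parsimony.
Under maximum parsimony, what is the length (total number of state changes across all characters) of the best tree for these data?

4

Character polarity is set by the outgroup: the derived state is whichever differs from the outgroup's state, so for C3 the derived state is '0', and for the remaining characters it is '1'.
C1 (derived state '1') is shared by all ingroup taxa — unites the whole ingroup.
C2 (derived state '1') is unique to Alpha (autapomorphy; uninformative for grouping).
C3: derived state '0' in Alpha and Epsilon only — synapomorphy for {Alpha, Epsilon}.
C4: derived state '1' in Epsilon only — an autapomorphy, so it tells us nothing about relationships among taxa.
Most parsimonious ingroup topology: ((Alpha,Epsilon),Eta).
Changes per character on this tree: C1: 1; C2: 1; C3: 1; C4: 1.
Total = 4.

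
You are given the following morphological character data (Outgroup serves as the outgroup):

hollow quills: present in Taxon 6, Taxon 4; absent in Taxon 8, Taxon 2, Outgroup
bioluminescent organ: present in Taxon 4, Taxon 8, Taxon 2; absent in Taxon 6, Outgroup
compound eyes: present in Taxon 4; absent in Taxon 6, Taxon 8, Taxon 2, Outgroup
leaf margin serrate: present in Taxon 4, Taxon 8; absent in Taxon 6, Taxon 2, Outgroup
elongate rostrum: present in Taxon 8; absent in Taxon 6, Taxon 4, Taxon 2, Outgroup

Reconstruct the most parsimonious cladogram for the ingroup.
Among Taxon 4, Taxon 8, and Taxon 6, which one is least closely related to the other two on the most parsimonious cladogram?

The outgroup has state 'absent' for every character, so 'present' is the derived state throughout.
hollow quills groups Taxon 4 and Taxon 6, which is incompatible with the clades supported by the remaining characters; treating it as convergent (homoplasy) costs fewer steps than any alternative tree.
bioluminescent organ (derived state 'present') is shared by Taxon 2, Taxon 4, and Taxon 8 — a synapomorphy uniting that clade.
compound eyes (derived state 'present') is unique to Taxon 4 (autapomorphy; uninformative for grouping).
leaf margin serrate (derived state 'present') is shared by Taxon 4 and Taxon 8 — a synapomorphy uniting that clade.
elongate rostrum: derived state 'present' in Taxon 8 only — an autapomorphy, so it tells us nothing about relationships among taxa.
Most parsimonious ingroup topology: (((Taxon 4,Taxon 8),Taxon 2),Taxon 6).
Taxon 4 and Taxon 8 share a more recent common ancestor with each other than either does with Taxon 6, so Taxon 6 is the least closely related of the three.

Taxon 6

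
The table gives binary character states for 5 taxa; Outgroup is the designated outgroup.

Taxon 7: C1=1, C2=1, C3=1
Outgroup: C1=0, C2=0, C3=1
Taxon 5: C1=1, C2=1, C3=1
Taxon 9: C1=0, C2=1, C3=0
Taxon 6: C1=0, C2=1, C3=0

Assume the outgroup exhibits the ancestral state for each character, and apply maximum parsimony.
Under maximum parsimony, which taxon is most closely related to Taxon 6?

Taxon 9

Character polarity is set by the outgroup: the derived state is whichever differs from the outgroup's state, so for C3 the derived state is '0', and for the remaining characters it is '1'.
C1: derived state '1' in Taxon 5 and Taxon 7 only — synapomorphy for {Taxon 5, Taxon 7}.
C2 (derived state '1') is shared by all ingroup taxa — unites the whole ingroup.
Only Taxon 6 and Taxon 9 show the derived state '0' for C3, supporting them as a clade.
Most parsimonious ingroup topology: ((Taxon 5,Taxon 7),(Taxon 6,Taxon 9)).
Taxon 6 and Taxon 9 form a cherry on this tree, so they are sister taxa.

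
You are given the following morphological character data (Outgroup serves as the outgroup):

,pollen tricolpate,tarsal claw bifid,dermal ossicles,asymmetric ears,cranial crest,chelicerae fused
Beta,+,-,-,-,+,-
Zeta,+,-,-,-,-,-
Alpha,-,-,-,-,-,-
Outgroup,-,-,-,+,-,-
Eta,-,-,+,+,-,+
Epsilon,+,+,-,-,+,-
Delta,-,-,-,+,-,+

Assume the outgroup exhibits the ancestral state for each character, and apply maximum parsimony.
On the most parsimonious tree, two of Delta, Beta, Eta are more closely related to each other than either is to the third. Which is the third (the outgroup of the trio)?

Beta

Character polarity is set by the outgroup: the derived state is whichever differs from the outgroup's state, so for asymmetric ears the derived state is '-', and for the remaining characters it is '+'.
pollen tricolpate (derived state '+') is shared by Beta, Epsilon, and Zeta — a synapomorphy uniting that clade.
tarsal claw bifid (derived state '+') is unique to Epsilon (autapomorphy; uninformative for grouping).
dermal ossicles: derived state '+' in Eta only — an autapomorphy, so it tells us nothing about relationships among taxa.
asymmetric ears (derived state '-') is shared by Alpha, Beta, Epsilon, and Zeta — a synapomorphy uniting that clade.
cranial crest (derived state '+') is shared by Beta and Epsilon — a synapomorphy uniting that clade.
chelicerae fused: derived state '+' in Delta and Eta only — synapomorphy for {Delta, Eta}.
Most parsimonious ingroup topology: ((((Beta,Epsilon),Zeta),Alpha),(Delta,Eta)).
Eta and Delta share a more recent common ancestor with each other than either does with Beta, so Beta is the least closely related of the three.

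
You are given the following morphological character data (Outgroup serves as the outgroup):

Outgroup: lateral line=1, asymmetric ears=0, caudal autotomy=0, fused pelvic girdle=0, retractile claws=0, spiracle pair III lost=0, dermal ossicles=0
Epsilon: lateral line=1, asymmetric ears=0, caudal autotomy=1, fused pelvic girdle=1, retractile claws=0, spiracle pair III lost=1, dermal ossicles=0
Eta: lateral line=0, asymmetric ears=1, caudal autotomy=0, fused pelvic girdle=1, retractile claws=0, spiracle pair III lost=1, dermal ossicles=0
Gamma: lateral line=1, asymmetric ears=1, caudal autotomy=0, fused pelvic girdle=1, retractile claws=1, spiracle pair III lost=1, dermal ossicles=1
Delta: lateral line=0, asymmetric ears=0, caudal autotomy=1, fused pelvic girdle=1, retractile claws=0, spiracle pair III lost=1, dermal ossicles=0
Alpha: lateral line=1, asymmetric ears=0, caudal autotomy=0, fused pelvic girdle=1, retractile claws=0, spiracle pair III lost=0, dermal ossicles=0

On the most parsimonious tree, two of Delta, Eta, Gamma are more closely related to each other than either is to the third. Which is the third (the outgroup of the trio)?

Character polarity is set by the outgroup: the derived state is whichever differs from the outgroup's state, so for lateral line the derived state is '0', and for the remaining characters it is '1'.
lateral line (state '0') occurs in Delta and Eta but conflicts with the nesting implied by the other characters — most parsimoniously interpreted as homoplasy.
Only Eta and Gamma show the derived state '1' for asymmetric ears, supporting them as a clade.
caudal autotomy (derived state '1') is shared by Delta and Epsilon — a synapomorphy uniting that clade.
fused pelvic girdle (derived state '1') is shared by all ingroup taxa — unites the whole ingroup.
retractile claws (derived state '1') is unique to Gamma (autapomorphy; uninformative for grouping).
spiracle pair III lost: derived state '1' in Delta, Epsilon, Eta, and Gamma only — synapomorphy for {Delta, Epsilon, Eta, Gamma}.
dermal ossicles (derived state '1') is unique to Gamma (autapomorphy; uninformative for grouping).
Most parsimonious ingroup topology: (((Epsilon,Delta),(Eta,Gamma)),Alpha).
Gamma and Eta share a more recent common ancestor with each other than either does with Delta, so Delta is the least closely related of the three.

Delta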